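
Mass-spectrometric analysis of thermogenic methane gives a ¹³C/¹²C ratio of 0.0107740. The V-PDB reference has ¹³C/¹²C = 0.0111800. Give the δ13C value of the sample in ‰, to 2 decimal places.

-36.31‰

δ13C = (R_sample / R_standard − 1) × 1000
R_sample / R_standard = 0.0107740 / 0.0111800 = 0.963685
δ13C = (0.963685 − 1) × 1000 = -36.315‰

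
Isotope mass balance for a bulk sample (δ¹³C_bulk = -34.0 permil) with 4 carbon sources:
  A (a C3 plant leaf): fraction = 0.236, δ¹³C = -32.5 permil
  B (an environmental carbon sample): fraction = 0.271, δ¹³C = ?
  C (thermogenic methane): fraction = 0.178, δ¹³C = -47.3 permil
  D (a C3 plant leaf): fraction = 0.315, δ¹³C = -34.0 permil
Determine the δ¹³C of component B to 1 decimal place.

Isotope mass balance: δ_bulk = Σ fᵢ·δᵢ.
-34.0 = 0.236×(-32.5) + 0.271×δ_B + 0.178×(-47.3) + 0.315×(-34.0)
0.271·δ_B = -34.0 − (-26.799) = -7.201
δ_B = -7.201 / 0.271 = -26.57 permil

-26.6 permil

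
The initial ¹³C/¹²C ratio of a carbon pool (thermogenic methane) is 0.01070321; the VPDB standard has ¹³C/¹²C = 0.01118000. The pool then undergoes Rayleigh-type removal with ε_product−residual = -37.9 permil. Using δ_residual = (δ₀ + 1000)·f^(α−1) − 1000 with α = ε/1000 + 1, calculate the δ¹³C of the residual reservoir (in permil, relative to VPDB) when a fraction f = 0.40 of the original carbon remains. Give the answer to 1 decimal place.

δ₀ = (0.01070321/0.01118000 − 1)×1000 = (0.957353 − 1)×1000 = -42.647 permil
α − 1 = ε/1000 = -0.0379
f^(α−1) = 0.40^(-0.0379) = 1.035337
δ_res = (-42.647 + 1000) × 1.035337 − 1000 = 991.184 − 1000 = -8.82 permil

-8.8 permil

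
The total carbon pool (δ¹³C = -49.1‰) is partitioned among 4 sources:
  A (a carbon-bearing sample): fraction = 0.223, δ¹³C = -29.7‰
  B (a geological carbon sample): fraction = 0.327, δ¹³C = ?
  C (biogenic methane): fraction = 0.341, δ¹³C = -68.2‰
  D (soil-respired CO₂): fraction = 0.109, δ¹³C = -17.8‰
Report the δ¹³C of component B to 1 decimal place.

Isotope mass balance: δ_bulk = Σ fᵢ·δᵢ.
-49.1 = 0.223×(-29.7) + 0.327×δ_B + 0.341×(-68.2) + 0.109×(-17.8)
0.327·δ_B = -49.1 − (-31.820) = -17.280
δ_B = -17.280 / 0.327 = -52.85‰

-52.8‰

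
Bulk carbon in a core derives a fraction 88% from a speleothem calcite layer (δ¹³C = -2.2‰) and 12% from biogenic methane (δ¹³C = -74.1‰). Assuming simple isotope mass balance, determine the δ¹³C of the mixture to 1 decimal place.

-10.8‰

δ_mix = f_A·δ_A + f_B·δ_B
δ_mix = 0.88 × (-2.2) + 0.12 × (-74.1)
δ_mix = -1.94 + -8.89 = -10.83‰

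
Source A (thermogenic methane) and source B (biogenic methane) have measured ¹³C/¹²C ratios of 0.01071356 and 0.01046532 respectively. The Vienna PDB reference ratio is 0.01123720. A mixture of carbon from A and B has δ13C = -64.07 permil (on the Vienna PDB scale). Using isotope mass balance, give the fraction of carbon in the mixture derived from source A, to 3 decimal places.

δ_A = (0.01071356/0.01123720 − 1)×1000 = (0.953401 − 1)×1000 = -46.599 permil
δ_B = (0.01046532/0.01123720 − 1)×1000 = (0.931310 − 1)×1000 = -68.690 permil
f_A = (δ_mix − δ_B)/(δ_A − δ_B) = (-64.07 − (-68.690))/(-46.599 − (-68.690))
f_A = 4.620 / 22.091 = 0.2091

0.209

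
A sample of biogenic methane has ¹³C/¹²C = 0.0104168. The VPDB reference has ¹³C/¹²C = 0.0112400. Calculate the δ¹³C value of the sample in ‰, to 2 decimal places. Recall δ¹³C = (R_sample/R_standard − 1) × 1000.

-73.24‰

δ¹³C = (R_sample / R_standard − 1) × 1000
R_sample / R_standard = 0.0104168 / 0.0112400 = 0.926762
δ¹³C = (0.926762 − 1) × 1000 = -73.238‰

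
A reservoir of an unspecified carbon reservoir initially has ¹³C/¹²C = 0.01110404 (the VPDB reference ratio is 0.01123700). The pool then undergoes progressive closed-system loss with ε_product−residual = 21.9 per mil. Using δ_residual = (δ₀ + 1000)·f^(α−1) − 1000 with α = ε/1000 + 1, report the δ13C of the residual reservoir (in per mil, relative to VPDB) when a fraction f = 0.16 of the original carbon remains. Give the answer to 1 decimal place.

δ₀ = (0.01110404/0.01123700 − 1)×1000 = (0.988168 − 1)×1000 = -11.832 per mil
α − 1 = ε/1000 = 0.0219
f^(α−1) = 0.16^(0.0219) = 0.960661
δ_res = (-11.832 + 1000) × 0.960661 − 1000 = 949.294 − 1000 = -50.71 per mil

-50.7 per mil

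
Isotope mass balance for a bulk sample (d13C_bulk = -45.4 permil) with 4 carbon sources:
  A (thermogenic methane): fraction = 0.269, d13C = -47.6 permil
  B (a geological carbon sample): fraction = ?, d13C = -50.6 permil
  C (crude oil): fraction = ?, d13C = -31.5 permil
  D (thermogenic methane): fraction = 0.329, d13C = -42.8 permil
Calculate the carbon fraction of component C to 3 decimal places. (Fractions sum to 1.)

Let f_C and f_B be the unknown fractions; fractions sum to 1 so f_C + f_B = 0.402.
Mass balance: Σ fᵢ·δᵢ = δ_bulk ⇒ f_C·(-31.5) + f_B·(-50.6) = -45.4 − (-26.886) = -18.514
Substitute f_B = 0.402 − f_C:
f_C·(-31.5 − -50.6) = -18.514 − 0.402×(-50.6) = 1.827
f_C = 1.827 / 19.1 = 0.0956

0.096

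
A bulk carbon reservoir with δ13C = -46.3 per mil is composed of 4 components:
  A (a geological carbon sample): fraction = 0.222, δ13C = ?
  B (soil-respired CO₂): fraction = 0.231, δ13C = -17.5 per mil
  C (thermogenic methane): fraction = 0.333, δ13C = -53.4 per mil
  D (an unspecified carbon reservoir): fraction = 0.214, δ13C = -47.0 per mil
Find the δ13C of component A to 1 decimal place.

-64.9 per mil

Isotope mass balance: δ_bulk = Σ fᵢ·δᵢ.
-46.3 = 0.222×δ_A + 0.231×(-17.5) + 0.333×(-53.4) + 0.214×(-47.0)
0.222·δ_A = -46.3 − (-31.883) = -14.417
δ_A = -14.417 / 0.222 = -64.94 per mil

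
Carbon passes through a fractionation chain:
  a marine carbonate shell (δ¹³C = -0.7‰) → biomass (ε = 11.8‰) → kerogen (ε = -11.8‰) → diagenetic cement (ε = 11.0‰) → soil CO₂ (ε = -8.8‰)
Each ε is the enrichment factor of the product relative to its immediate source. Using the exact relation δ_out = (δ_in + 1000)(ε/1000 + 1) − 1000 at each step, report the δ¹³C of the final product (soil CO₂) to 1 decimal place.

step 1: δ = (-0.70 + 1000)·(11.8/1000 + 1) − 1000 = 11.09‰
step 2: δ = (11.09 + 1000)·(-11.8/1000 + 1) − 1000 = -0.84‰
step 3: δ = (-0.84 + 1000)·(11.0/1000 + 1) − 1000 = 10.15‰
step 4: δ = (10.15 + 1000)·(-8.8/1000 + 1) − 1000 = 1.26‰

1.3‰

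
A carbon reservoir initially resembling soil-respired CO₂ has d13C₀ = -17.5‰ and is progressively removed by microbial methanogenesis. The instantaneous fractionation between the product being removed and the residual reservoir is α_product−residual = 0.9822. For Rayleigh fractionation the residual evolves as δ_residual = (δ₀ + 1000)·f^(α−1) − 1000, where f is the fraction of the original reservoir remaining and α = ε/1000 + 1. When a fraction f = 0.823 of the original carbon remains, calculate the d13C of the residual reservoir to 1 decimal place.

Rayleigh residual: δ_res = (δ₀ + 1000)·f^(α−1) − 1000
α − 1 = -0.01780
f^(α−1) = 0.823^(-0.01780) = 1.003473
δ_res = (-17.5 + 1000) × 1.003473 − 1000 = 985.913 − 1000 = -14.09‰

-14.1‰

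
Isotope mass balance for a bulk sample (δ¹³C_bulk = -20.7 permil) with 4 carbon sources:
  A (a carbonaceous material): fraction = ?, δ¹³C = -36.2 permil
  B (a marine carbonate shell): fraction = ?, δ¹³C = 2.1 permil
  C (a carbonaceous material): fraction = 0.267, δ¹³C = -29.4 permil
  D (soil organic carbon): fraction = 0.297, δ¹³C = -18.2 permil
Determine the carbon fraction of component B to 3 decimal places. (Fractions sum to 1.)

0.218

Let f_B and f_A be the unknown fractions; fractions sum to 1 so f_B + f_A = 0.436.
Mass balance: Σ fᵢ·δᵢ = δ_bulk ⇒ f_B·(2.1) + f_A·(-36.2) = -20.7 − (-13.255) = -7.445
Substitute f_A = 0.436 − f_B:
f_B·(2.1 − -36.2) = -7.445 − 0.436×(-36.2) = 8.338
f_B = 8.338 / 38.3 = 0.2177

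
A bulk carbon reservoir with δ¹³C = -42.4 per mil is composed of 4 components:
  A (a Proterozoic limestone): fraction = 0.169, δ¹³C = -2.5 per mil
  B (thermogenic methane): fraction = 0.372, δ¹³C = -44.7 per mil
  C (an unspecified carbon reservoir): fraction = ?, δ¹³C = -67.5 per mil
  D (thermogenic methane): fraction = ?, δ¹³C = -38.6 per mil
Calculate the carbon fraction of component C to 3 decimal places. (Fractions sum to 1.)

0.264

Let f_C and f_D be the unknown fractions; fractions sum to 1 so f_C + f_D = 0.459.
Mass balance: Σ fᵢ·δᵢ = δ_bulk ⇒ f_C·(-67.5) + f_D·(-38.6) = -42.4 − (-17.051) = -25.349
Substitute f_D = 0.459 − f_C:
f_C·(-67.5 − -38.6) = -25.349 − 0.459×(-38.6) = -7.632
f_C = -7.632 / -28.9 = 0.2641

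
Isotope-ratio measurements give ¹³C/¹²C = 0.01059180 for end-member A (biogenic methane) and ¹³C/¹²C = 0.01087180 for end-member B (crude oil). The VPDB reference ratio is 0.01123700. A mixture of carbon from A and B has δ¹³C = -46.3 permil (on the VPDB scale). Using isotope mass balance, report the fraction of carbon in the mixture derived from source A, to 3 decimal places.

0.554

δ_A = (0.01059180/0.01123700 − 1)×1000 = (0.942583 − 1)×1000 = -57.417 permil
δ_B = (0.01087180/0.01123700 − 1)×1000 = (0.967500 − 1)×1000 = -32.500 permil
f_A = (δ_mix − δ_B)/(δ_A − δ_B) = (-46.3 − (-32.500))/(-57.417 − (-32.500))
f_A = -13.800 / -24.918 = 0.5538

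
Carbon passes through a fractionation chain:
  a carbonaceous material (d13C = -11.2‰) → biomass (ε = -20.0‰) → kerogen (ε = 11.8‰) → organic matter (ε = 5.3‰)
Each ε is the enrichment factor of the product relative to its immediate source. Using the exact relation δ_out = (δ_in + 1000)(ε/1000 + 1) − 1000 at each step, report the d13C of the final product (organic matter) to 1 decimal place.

step 1: δ = (-11.20 + 1000)·(-20.0/1000 + 1) − 1000 = -30.98‰
step 2: δ = (-30.98 + 1000)·(11.8/1000 + 1) − 1000 = -19.54‰
step 3: δ = (-19.54 + 1000)·(5.3/1000 + 1) − 1000 = -14.35‰

-14.3‰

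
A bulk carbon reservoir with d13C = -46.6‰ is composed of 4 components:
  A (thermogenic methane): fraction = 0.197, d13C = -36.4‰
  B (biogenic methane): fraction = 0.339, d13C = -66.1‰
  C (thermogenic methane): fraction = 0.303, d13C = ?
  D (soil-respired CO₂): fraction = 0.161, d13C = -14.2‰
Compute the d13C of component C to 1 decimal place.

-48.6‰

Isotope mass balance: δ_bulk = Σ fᵢ·δᵢ.
-46.6 = 0.197×(-36.4) + 0.339×(-66.1) + 0.303×δ_C + 0.161×(-14.2)
0.303·δ_C = -46.6 − (-31.865) = -14.735
δ_C = -14.735 / 0.303 = -48.63‰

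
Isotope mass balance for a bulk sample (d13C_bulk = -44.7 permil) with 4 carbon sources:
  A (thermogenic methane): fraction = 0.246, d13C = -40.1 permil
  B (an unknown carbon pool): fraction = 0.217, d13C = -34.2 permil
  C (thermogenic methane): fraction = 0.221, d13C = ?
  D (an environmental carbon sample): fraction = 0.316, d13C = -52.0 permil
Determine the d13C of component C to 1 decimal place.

-49.7 permil

Isotope mass balance: δ_bulk = Σ fᵢ·δᵢ.
-44.7 = 0.246×(-40.1) + 0.217×(-34.2) + 0.221×δ_C + 0.316×(-52.0)
0.221·δ_C = -44.7 − (-33.718) = -10.982
δ_C = -10.982 / 0.221 = -49.69 permil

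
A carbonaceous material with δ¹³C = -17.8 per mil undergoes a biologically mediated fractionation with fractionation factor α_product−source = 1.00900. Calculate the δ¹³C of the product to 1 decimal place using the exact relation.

-9.0 per mil

δ_product = (δ_source + 1000)·α − 1000
δ_product = (-17.8 + 1000) × 1.00900 − 1000
δ_product = 991.040 − 1000 = -8.96 per mil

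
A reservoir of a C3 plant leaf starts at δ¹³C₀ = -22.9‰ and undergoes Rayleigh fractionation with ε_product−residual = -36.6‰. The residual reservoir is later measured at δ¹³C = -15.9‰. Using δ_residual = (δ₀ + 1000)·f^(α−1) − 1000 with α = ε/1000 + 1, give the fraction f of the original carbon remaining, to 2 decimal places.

0.82

α − 1 = ε/1000 = -0.0366
(δ_res + 1000)/(δ₀ + 1000) = (-15.9 + 1000)/(-22.9 + 1000) = 984.1/977.1 = 1.007164
f = 1.007164^(1/-0.0366) = exp(ln(1.007164)/-0.0366) = exp(0.00714/-0.0366)
f = exp(-0.1950) = 0.8228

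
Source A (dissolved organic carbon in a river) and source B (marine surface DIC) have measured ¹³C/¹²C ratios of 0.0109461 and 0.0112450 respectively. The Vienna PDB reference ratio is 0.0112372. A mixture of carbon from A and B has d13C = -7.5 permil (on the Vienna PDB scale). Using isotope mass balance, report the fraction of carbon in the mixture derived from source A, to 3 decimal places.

0.308

δ_A = (0.0109461/0.0112372 − 1)×1000 = (0.974095 − 1)×1000 = -25.905 permil
δ_B = (0.0112450/0.0112372 − 1)×1000 = (1.000694 − 1)×1000 = 0.694 permil
f_A = (δ_mix − δ_B)/(δ_A − δ_B) = (-7.5 − (0.694))/(-25.905 − (0.694))
f_A = -8.194 / -26.599 = 0.3081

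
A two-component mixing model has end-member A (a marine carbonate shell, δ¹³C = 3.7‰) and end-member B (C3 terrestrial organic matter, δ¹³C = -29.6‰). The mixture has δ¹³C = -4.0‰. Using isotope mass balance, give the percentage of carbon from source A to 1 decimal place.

76.9%

δ_mix = f_A·δ_A + (1 − f_A)·δ_B  ⇒  f_A = (δ_mix − δ_B)/(δ_A − δ_B)
f_A = (-4.0 − (-29.6)) / (3.7 − (-29.6))
f_A = 25.6 / 33.3 = 0.7688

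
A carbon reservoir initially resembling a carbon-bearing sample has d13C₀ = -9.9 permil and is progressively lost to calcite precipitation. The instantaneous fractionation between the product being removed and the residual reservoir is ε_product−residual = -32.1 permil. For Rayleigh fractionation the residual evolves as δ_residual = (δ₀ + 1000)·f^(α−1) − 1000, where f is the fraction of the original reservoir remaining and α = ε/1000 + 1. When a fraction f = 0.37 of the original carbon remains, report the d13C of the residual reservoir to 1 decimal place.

22.2 permil

Rayleigh residual: δ_res = (δ₀ + 1000)·f^(α−1) − 1000
α = ε/1000 + 1 = 0.96790, so α − 1 = -0.03210
f^(α−1) = 0.37^(-0.03210) = 1.032430
δ_res = (-9.9 + 1000) × 1.032430 − 1000 = 1022.209 − 1000 = 22.21 permil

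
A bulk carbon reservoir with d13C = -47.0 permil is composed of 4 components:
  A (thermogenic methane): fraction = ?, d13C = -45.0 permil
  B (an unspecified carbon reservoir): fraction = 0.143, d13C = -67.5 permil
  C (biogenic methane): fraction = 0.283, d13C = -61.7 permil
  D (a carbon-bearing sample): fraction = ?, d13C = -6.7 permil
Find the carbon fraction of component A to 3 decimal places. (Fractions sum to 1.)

Let f_A and f_D be the unknown fractions; fractions sum to 1 so f_A + f_D = 0.574.
Mass balance: Σ fᵢ·δᵢ = δ_bulk ⇒ f_A·(-45.0) + f_D·(-6.7) = -47.0 − (-27.114) = -19.886
Substitute f_D = 0.574 − f_A:
f_A·(-45.0 − -6.7) = -19.886 − 0.574×(-6.7) = -16.041
f_A = -16.041 / -38.3 = 0.4188

0.419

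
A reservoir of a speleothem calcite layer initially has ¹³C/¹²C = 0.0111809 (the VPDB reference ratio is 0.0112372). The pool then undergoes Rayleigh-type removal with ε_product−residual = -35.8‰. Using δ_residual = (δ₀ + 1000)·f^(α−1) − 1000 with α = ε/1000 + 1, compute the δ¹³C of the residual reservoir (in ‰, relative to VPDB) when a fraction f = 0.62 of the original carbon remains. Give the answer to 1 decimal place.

δ₀ = (0.0111809/0.0112372 − 1)×1000 = (0.994990 − 1)×1000 = -5.010‰
α − 1 = ε/1000 = -0.0358
f^(α−1) = 0.62^(-0.0358) = 1.017261
δ_res = (-5.010 + 1000) × 1.017261 − 1000 = 1012.164 − 1000 = 12.16‰

12.2‰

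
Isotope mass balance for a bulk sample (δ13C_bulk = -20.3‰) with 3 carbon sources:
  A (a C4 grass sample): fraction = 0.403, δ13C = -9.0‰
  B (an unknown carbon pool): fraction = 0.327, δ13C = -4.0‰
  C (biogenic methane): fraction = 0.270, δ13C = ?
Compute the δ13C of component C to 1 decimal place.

-56.9‰

Isotope mass balance: δ_bulk = Σ fᵢ·δᵢ.
-20.3 = 0.403×(-9.0) + 0.327×(-4.0) + 0.270×δ_C
0.270·δ_C = -20.3 − (-4.935) = -15.365
δ_C = -15.365 / 0.270 = -56.91‰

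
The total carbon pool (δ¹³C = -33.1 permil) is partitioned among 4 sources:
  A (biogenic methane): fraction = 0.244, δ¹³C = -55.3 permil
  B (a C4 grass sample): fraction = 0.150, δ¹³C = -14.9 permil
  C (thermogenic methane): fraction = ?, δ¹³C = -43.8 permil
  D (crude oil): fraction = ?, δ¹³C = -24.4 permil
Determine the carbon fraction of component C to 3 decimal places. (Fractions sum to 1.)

0.133

Let f_C and f_D be the unknown fractions; fractions sum to 1 so f_C + f_D = 0.606.
Mass balance: Σ fᵢ·δᵢ = δ_bulk ⇒ f_C·(-43.8) + f_D·(-24.4) = -33.1 − (-15.728) = -17.372
Substitute f_D = 0.606 − f_C:
f_C·(-43.8 − -24.4) = -17.372 − 0.606×(-24.4) = -2.585
f_C = -2.585 / -19.4 = 0.1333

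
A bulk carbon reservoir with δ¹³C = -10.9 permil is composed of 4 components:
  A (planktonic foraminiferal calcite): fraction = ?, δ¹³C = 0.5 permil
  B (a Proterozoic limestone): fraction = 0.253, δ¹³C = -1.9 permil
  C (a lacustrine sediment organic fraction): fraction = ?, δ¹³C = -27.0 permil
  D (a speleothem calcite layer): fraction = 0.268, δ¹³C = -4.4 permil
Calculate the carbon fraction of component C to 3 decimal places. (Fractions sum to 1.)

0.345

Let f_C and f_A be the unknown fractions; fractions sum to 1 so f_C + f_A = 0.479.
Mass balance: Σ fᵢ·δᵢ = δ_bulk ⇒ f_C·(-27.0) + f_A·(0.5) = -10.9 − (-1.660) = -9.240
Substitute f_A = 0.479 − f_C:
f_C·(-27.0 − 0.5) = -9.240 − 0.479×(0.5) = -9.480
f_C = -9.480 / -27.5 = 0.3447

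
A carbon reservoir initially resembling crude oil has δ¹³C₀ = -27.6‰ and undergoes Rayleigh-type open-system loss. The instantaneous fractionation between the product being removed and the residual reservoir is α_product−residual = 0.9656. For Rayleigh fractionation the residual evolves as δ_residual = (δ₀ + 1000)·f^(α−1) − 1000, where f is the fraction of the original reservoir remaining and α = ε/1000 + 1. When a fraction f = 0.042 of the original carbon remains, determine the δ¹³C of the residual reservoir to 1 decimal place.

84.4‰

Rayleigh residual: δ_res = (δ₀ + 1000)·f^(α−1) − 1000
α − 1 = -0.03440
f^(α−1) = 0.042^(-0.03440) = 1.115219
δ_res = (-27.6 + 1000) × 1.115219 − 1000 = 1084.439 − 1000 = 84.44‰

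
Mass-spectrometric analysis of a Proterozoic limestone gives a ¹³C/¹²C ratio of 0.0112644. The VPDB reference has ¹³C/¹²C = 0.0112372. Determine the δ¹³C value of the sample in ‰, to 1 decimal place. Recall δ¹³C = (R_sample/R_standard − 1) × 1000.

δ¹³C = (R_sample / R_standard − 1) × 1000
R_sample / R_standard = 0.0112644 / 0.0112372 = 1.002421
δ¹³C = (1.002421 − 1) × 1000 = 2.42‰

2.4‰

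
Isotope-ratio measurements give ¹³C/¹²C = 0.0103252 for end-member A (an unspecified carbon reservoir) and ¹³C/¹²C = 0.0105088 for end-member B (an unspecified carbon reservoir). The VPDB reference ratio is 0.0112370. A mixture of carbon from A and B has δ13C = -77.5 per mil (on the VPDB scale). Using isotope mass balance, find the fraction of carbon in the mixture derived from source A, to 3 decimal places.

δ_A = (0.0103252/0.0112370 − 1)×1000 = (0.918857 − 1)×1000 = -81.143 per mil
δ_B = (0.0105088/0.0112370 − 1)×1000 = (0.935196 − 1)×1000 = -64.804 per mil
f_A = (δ_mix − δ_B)/(δ_A − δ_B) = (-77.5 − (-64.804))/(-81.143 − (-64.804))
f_A = -12.696 / -16.339 = 0.7771

0.777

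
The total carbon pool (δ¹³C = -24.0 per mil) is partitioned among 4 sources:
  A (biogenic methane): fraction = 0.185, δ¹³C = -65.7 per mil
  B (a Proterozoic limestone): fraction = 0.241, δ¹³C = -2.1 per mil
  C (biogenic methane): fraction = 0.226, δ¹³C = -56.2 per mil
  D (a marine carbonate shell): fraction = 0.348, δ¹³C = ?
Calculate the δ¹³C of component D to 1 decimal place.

3.9 per mil

Isotope mass balance: δ_bulk = Σ fᵢ·δᵢ.
-24.0 = 0.185×(-65.7) + 0.241×(-2.1) + 0.226×(-56.2) + 0.348×δ_D
0.348·δ_D = -24.0 − (-25.362) = 1.362
δ_D = 1.362 / 0.348 = 3.91 per mil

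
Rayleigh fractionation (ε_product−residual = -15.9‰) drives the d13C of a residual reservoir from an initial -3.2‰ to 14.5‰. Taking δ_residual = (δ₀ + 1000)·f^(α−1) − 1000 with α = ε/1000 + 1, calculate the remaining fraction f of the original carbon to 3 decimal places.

0.331

α − 1 = ε/1000 = -0.0159
(δ_res + 1000)/(δ₀ + 1000) = (14.5 + 1000)/(-3.2 + 1000) = 1014.5/996.8 = 1.017757
f = 1.017757^(1/-0.0159) = exp(ln(1.017757)/-0.0159) = exp(0.01760/-0.0159)
f = exp(-1.1070) = 0.3306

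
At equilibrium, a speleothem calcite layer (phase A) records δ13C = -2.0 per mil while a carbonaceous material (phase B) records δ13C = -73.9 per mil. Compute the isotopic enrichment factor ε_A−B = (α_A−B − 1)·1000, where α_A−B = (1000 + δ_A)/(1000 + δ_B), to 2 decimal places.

77.64 per mil

α_A−B = (1000 + -2.0) / (1000 + -73.9) = 998.0 / 926.1 = 1.077637
ε_A−B = (1.077637 − 1) × 1000 = 77.637 per mil
(The approximation ε ≈ δ_A − δ_B would give 71.9 per mil.)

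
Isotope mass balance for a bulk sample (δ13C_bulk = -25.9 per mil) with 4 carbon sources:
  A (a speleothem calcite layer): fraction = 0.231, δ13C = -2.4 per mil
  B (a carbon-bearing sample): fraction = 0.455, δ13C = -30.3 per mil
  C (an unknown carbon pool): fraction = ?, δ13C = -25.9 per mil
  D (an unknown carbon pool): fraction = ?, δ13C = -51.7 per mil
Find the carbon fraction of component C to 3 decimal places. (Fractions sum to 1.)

0.181

Let f_C and f_D be the unknown fractions; fractions sum to 1 so f_C + f_D = 0.314.
Mass balance: Σ fᵢ·δᵢ = δ_bulk ⇒ f_C·(-25.9) + f_D·(-51.7) = -25.9 − (-14.341) = -11.559
Substitute f_D = 0.314 − f_C:
f_C·(-25.9 − -51.7) = -11.559 − 0.314×(-51.7) = 4.675
f_C = 4.675 / 25.8 = 0.1812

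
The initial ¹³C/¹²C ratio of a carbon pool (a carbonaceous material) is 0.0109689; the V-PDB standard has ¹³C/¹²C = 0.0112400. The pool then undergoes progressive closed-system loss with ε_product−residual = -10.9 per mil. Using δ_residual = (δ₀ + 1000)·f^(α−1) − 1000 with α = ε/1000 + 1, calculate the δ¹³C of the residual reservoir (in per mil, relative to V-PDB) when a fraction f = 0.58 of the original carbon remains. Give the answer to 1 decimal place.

δ₀ = (0.0109689/0.0112400 − 1)×1000 = (0.975881 − 1)×1000 = -24.119 per mil
α − 1 = ε/1000 = -0.0109
f^(α−1) = 0.58^(-0.0109) = 1.005955
δ_res = (-24.119 + 1000) × 1.005955 − 1000 = 981.692 − 1000 = -18.31 per mil

-18.3 per mil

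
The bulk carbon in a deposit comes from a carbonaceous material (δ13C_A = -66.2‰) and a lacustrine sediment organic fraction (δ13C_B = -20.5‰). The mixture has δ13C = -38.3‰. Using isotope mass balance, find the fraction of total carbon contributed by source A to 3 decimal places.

δ_mix = f_A·δ_A + (1 − f_A)·δ_B  ⇒  f_A = (δ_mix − δ_B)/(δ_A − δ_B)
f_A = (-38.3 − (-20.5)) / (-66.2 − (-20.5))
f_A = -17.8 / -45.7 = 0.3895

0.389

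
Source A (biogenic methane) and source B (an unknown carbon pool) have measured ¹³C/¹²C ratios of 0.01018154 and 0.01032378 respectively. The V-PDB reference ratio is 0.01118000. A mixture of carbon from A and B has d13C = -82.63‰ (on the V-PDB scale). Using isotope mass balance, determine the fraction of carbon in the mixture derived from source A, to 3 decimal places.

0.475

δ_A = (0.01018154/0.01118000 − 1)×1000 = (0.910692 − 1)×1000 = -89.308‰
δ_B = (0.01032378/0.01118000 − 1)×1000 = (0.923415 − 1)×1000 = -76.585‰
f_A = (δ_mix − δ_B)/(δ_A − δ_B) = (-82.63 − (-76.585))/(-89.308 − (-76.585))
f_A = -6.045 / -12.723 = 0.4751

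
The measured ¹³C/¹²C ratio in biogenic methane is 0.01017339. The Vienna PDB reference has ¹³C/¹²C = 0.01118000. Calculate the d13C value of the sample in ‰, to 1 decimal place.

d13C = (R_sample / R_standard − 1) × 1000
R_sample / R_standard = 0.01017339 / 0.01118000 = 0.909963
d13C = (0.909963 − 1) × 1000 = -90.04‰

-90.0‰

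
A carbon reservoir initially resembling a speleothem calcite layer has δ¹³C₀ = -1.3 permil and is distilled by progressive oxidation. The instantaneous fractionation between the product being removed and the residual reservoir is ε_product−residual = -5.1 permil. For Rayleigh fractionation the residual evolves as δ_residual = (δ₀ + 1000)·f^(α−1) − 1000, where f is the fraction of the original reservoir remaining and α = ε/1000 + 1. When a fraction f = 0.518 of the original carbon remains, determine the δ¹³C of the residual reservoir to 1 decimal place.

2.1 permil

Rayleigh residual: δ_res = (δ₀ + 1000)·f^(α−1) − 1000
α = ε/1000 + 1 = 0.99490, so α − 1 = -0.00510
f^(α−1) = 0.518^(-0.00510) = 1.003360
δ_res = (-1.3 + 1000) × 1.003360 − 1000 = 1002.056 − 1000 = 2.06 permil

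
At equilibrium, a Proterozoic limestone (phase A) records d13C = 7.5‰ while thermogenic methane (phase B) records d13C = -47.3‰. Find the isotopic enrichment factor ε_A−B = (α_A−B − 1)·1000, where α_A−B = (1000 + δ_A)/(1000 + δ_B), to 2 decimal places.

α_A−B = (1000 + 7.5) / (1000 + -47.3) = 1007.5 / 952.7 = 1.057521
ε_A−B = (1.057521 − 1) × 1000 = 57.521‰
(The approximation ε ≈ δ_A − δ_B would give 54.8‰.)

57.52‰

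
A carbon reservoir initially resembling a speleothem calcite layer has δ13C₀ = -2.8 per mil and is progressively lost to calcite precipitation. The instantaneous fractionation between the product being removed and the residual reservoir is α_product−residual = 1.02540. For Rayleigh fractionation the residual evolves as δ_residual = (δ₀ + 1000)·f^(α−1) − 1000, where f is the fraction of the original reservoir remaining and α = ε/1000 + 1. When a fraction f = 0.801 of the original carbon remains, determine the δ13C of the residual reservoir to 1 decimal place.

Rayleigh residual: δ_res = (δ₀ + 1000)·f^(α−1) − 1000
α − 1 = 0.02540
f^(α−1) = 0.801^(0.02540) = 0.994380
δ_res = (-2.8 + 1000) × 0.994380 − 1000 = 991.595 − 1000 = -8.40 per mil

-8.4 per mil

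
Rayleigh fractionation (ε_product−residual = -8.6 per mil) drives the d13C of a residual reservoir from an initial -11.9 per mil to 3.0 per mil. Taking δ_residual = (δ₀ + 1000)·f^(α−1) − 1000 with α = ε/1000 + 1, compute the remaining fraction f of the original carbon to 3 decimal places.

0.175

α − 1 = ε/1000 = -0.0086
(δ_res + 1000)/(δ₀ + 1000) = (3.0 + 1000)/(-11.9 + 1000) = 1003.0/988.1 = 1.015079
f = 1.015079^(1/-0.0086) = exp(ln(1.015079)/-0.0086) = exp(0.01497/-0.0086)
f = exp(-1.7403) = 0.1755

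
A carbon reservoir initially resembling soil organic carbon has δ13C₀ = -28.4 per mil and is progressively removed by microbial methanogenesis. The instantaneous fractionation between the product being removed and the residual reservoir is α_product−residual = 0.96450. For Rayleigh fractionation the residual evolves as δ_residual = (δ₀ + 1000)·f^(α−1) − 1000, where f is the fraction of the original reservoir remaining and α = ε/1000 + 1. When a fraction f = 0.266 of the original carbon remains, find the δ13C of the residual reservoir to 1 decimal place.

18.4 per mil

Rayleigh residual: δ_res = (δ₀ + 1000)·f^(α−1) − 1000
α − 1 = -0.03550
f^(α−1) = 0.266^(-0.03550) = 1.048134
δ_res = (-28.4 + 1000) × 1.048134 − 1000 = 1018.367 − 1000 = 18.37 per mil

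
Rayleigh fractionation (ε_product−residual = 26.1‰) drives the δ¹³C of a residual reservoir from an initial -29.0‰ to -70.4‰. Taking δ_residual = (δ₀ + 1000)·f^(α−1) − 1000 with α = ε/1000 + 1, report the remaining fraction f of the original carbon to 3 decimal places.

0.188

α − 1 = ε/1000 = 0.0261
(δ_res + 1000)/(δ₀ + 1000) = (-70.4 + 1000)/(-29.0 + 1000) = 929.6/971.0 = 0.957364
f = 0.957364^(1/0.0261) = exp(ln(0.957364)/0.0261) = exp(-0.04357/0.0261)
f = exp(-1.6694) = 0.1884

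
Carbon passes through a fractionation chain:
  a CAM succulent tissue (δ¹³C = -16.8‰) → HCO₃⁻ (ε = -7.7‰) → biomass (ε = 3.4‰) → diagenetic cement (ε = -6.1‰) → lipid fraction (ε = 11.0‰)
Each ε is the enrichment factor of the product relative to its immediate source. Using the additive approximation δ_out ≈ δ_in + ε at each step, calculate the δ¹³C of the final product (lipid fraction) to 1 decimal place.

-16.2‰

step 1: δ ≈ -16.8 + (-7.7) = -24.5‰
step 2: δ ≈ -24.5 + (3.4) = -21.1‰
step 3: δ ≈ -21.1 + (-6.1) = -27.2‰
step 4: δ ≈ -27.2 + (11.0) = -16.2‰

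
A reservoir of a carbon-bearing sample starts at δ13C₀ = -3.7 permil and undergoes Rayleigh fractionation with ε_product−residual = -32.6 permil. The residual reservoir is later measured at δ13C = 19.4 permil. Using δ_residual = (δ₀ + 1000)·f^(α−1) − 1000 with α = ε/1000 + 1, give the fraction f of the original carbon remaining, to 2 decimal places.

α − 1 = ε/1000 = -0.0326
(δ_res + 1000)/(δ₀ + 1000) = (19.4 + 1000)/(-3.7 + 1000) = 1019.4/996.3 = 1.023186
f = 1.023186^(1/-0.0326) = exp(ln(1.023186)/-0.0326) = exp(0.02292/-0.0326)
f = exp(-0.7031) = 0.4950

0.50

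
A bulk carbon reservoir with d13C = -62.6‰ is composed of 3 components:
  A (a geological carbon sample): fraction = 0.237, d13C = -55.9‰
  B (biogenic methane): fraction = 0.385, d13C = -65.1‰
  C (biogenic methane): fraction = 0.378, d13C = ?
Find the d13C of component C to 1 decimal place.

-64.3‰

Isotope mass balance: δ_bulk = Σ fᵢ·δᵢ.
-62.6 = 0.237×(-55.9) + 0.385×(-65.1) + 0.378×δ_C
0.378·δ_C = -62.6 − (-38.312) = -24.288
δ_C = -24.288 / 0.378 = -64.25‰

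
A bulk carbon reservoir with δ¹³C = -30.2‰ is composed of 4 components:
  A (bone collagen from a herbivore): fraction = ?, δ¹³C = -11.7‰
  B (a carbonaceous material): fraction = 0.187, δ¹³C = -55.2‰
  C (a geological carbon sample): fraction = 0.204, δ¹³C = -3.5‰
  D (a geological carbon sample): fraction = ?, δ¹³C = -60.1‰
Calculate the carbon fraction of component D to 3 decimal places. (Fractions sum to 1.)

0.249

Let f_D and f_A be the unknown fractions; fractions sum to 1 so f_D + f_A = 0.609.
Mass balance: Σ fᵢ·δᵢ = δ_bulk ⇒ f_D·(-60.1) + f_A·(-11.7) = -30.2 − (-11.036) = -19.164
Substitute f_A = 0.609 − f_D:
f_D·(-60.1 − -11.7) = -19.164 − 0.609×(-11.7) = -12.038
f_D = -12.038 / -48.4 = 0.2487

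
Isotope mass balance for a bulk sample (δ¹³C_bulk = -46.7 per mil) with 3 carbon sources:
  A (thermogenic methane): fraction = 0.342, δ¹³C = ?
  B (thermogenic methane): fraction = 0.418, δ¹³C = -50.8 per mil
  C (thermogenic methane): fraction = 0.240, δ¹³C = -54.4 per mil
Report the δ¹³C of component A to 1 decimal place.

Isotope mass balance: δ_bulk = Σ fᵢ·δᵢ.
-46.7 = 0.342×δ_A + 0.418×(-50.8) + 0.240×(-54.4)
0.342·δ_A = -46.7 − (-34.290) = -12.410
δ_A = -12.410 / 0.342 = -36.29 per mil

-36.3 per mil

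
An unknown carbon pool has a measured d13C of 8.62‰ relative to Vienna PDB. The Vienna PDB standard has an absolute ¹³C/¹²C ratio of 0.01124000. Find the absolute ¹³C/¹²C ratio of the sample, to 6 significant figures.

R_sample = R_standard × (d13C/1000 + 1)
R_sample = 0.01124000 × (8.62/1000 + 1) = 0.01124000 × 1.008620
R_sample = 0.0113369

0.0113369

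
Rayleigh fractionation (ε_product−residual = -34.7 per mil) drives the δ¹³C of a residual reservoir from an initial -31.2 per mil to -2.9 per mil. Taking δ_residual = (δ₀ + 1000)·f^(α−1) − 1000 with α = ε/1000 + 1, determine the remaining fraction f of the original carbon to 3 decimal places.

α − 1 = ε/1000 = -0.0347
(δ_res + 1000)/(δ₀ + 1000) = (-2.9 + 1000)/(-31.2 + 1000) = 997.1/968.8 = 1.029211
f = 1.029211^(1/-0.0347) = exp(ln(1.029211)/-0.0347) = exp(0.02879/-0.0347)
f = exp(-0.8298) = 0.4362

0.436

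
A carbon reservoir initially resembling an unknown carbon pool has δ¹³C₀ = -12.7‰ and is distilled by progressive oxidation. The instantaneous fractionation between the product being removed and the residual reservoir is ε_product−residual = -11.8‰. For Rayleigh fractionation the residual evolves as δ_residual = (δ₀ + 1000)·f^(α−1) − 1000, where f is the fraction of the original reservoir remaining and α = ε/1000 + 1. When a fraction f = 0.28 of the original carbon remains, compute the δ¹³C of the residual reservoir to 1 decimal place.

2.2‰

Rayleigh residual: δ_res = (δ₀ + 1000)·f^(α−1) − 1000
α = ε/1000 + 1 = 0.98820, so α − 1 = -0.01180
f^(α−1) = 0.28^(-0.01180) = 1.015134
δ_res = (-12.7 + 1000) × 1.015134 − 1000 = 1002.242 − 1000 = 2.24‰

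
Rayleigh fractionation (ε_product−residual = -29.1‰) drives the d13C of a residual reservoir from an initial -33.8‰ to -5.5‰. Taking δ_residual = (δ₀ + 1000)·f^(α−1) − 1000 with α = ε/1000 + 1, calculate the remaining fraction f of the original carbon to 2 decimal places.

α − 1 = ε/1000 = -0.0291
(δ_res + 1000)/(δ₀ + 1000) = (-5.5 + 1000)/(-33.8 + 1000) = 994.5/966.2 = 1.029290
f = 1.029290^(1/-0.0291) = exp(ln(1.029290)/-0.0291) = exp(0.02887/-0.0291)
f = exp(-0.9921) = 0.3708

0.37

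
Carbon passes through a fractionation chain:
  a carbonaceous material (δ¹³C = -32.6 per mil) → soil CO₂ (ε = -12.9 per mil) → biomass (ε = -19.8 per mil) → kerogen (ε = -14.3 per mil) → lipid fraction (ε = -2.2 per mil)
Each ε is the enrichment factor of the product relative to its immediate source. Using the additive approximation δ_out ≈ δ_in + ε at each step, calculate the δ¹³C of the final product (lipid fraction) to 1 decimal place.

step 1: δ ≈ -32.6 + (-12.9) = -45.5 per mil
step 2: δ ≈ -45.5 + (-19.8) = -65.3 per mil
step 3: δ ≈ -65.3 + (-14.3) = -79.6 per mil
step 4: δ ≈ -79.6 + (-2.2) = -81.8 per mil

-81.8 per mil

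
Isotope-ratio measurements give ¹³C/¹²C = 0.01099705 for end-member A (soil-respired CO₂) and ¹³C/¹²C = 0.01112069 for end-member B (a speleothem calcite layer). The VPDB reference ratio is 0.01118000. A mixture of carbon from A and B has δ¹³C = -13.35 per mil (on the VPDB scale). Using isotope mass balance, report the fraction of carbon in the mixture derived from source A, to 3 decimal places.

δ_A = (0.01099705/0.01118000 − 1)×1000 = (0.983636 − 1)×1000 = -16.364 per mil
δ_B = (0.01112069/0.01118000 − 1)×1000 = (0.994695 − 1)×1000 = -5.305 per mil
f_A = (δ_mix − δ_B)/(δ_A − δ_B) = (-13.35 − (-5.305))/(-16.364 − (-5.305))
f_A = -8.045 / -11.059 = 0.7275

0.727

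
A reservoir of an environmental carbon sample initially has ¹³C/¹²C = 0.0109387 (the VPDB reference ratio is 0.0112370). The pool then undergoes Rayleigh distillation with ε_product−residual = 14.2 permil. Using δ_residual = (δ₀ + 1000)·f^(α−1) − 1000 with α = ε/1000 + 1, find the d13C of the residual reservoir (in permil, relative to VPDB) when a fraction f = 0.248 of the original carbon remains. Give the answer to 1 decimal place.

-45.6 permil

δ₀ = (0.0109387/0.0112370 − 1)×1000 = (0.973454 − 1)×1000 = -26.546 permil
α − 1 = ε/1000 = 0.0142
f^(α−1) = 0.248^(0.0142) = 0.980395
δ_res = (-26.546 + 1000) × 0.980395 − 1000 = 954.369 − 1000 = -45.63 permil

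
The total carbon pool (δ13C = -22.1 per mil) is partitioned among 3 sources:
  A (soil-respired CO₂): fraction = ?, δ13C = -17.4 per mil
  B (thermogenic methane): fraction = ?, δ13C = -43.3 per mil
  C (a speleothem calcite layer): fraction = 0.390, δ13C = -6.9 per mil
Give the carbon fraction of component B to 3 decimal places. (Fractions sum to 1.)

Let f_B and f_A be the unknown fractions; fractions sum to 1 so f_B + f_A = 0.610.
Mass balance: Σ fᵢ·δᵢ = δ_bulk ⇒ f_B·(-43.3) + f_A·(-17.4) = -22.1 − (-2.691) = -19.409
Substitute f_A = 0.610 − f_B:
f_B·(-43.3 − -17.4) = -19.409 − 0.610×(-17.4) = -8.795
f_B = -8.795 / -25.9 = 0.3396

0.340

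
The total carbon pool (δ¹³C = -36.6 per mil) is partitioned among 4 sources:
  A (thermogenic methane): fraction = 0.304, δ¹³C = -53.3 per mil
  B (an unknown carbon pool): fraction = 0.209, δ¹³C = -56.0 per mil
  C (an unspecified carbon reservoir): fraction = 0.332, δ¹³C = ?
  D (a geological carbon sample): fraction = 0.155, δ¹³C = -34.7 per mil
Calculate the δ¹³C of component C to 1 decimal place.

Isotope mass balance: δ_bulk = Σ fᵢ·δᵢ.
-36.6 = 0.304×(-53.3) + 0.209×(-56.0) + 0.332×δ_C + 0.155×(-34.7)
0.332·δ_C = -36.6 − (-33.286) = -3.314
δ_C = -3.314 / 0.332 = -9.98 per mil

-10.0 per mil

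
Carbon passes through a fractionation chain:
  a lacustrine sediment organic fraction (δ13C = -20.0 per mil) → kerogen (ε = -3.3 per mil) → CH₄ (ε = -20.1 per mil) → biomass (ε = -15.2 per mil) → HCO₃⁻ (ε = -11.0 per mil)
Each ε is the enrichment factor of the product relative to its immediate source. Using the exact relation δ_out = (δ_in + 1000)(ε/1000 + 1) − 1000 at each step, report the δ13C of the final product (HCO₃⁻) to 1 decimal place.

step 1: δ = (-20.00 + 1000)·(-3.3/1000 + 1) − 1000 = -23.23 per mil
step 2: δ = (-23.23 + 1000)·(-20.1/1000 + 1) − 1000 = -42.87 per mil
step 3: δ = (-42.87 + 1000)·(-15.2/1000 + 1) − 1000 = -57.42 per mil
step 4: δ = (-57.42 + 1000)·(-11.0/1000 + 1) − 1000 = -67.78 per mil

-67.8 per mil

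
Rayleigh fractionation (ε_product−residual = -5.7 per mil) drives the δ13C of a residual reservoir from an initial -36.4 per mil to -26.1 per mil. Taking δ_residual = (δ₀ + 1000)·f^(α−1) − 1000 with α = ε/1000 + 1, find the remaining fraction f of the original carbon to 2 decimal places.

0.15

α − 1 = ε/1000 = -0.0057
(δ_res + 1000)/(δ₀ + 1000) = (-26.1 + 1000)/(-36.4 + 1000) = 973.9/963.6 = 1.010689
f = 1.010689^(1/-0.0057) = exp(ln(1.010689)/-0.0057) = exp(0.01063/-0.0057)
f = exp(-1.8653) = 0.1548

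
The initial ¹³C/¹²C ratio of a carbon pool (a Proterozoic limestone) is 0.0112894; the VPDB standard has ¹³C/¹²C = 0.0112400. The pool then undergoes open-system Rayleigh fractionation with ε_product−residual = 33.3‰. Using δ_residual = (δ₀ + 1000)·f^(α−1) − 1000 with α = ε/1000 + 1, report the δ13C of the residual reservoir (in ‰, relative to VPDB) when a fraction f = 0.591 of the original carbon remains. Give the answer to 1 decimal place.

δ₀ = (0.0112894/0.0112400 − 1)×1000 = (1.004395 − 1)×1000 = 4.395‰
α − 1 = ε/1000 = 0.0333
f^(α−1) = 0.591^(0.0333) = 0.982639
δ_res = (4.395 + 1000) × 0.982639 − 1000 = 986.957 − 1000 = -13.04‰

-13.0‰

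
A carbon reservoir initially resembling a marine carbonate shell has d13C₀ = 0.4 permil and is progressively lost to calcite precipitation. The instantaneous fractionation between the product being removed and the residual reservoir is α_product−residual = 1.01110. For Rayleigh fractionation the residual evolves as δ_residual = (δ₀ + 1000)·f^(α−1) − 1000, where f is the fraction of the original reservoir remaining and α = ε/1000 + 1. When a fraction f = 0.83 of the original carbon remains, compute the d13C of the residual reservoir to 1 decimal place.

-1.7 permil

Rayleigh residual: δ_res = (δ₀ + 1000)·f^(α−1) − 1000
α − 1 = 0.01110
f^(α−1) = 0.83^(0.01110) = 0.997934
δ_res = (0.4 + 1000) × 0.997934 − 1000 = 998.333 − 1000 = -1.67 permil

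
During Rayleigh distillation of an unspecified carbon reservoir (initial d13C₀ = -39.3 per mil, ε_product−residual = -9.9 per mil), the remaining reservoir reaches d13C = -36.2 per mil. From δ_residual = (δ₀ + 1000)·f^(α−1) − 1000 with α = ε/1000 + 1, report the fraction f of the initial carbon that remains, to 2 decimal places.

0.72

α − 1 = ε/1000 = -0.0099
(δ_res + 1000)/(δ₀ + 1000) = (-36.2 + 1000)/(-39.3 + 1000) = 963.8/960.7 = 1.003227
f = 1.003227^(1/-0.0099) = exp(ln(1.003227)/-0.0099) = exp(0.00322/-0.0099)
f = exp(-0.3254) = 0.7222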